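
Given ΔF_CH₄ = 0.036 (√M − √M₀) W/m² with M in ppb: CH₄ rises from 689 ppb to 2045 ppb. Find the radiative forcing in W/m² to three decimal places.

CH₄: 0.036 × (√2045 − √689) = 0.036 × (45.2217 − 26.2488) = 0.036 × 18.9729 = 0.6830 W/m².

ΔF = 0.683 W/m²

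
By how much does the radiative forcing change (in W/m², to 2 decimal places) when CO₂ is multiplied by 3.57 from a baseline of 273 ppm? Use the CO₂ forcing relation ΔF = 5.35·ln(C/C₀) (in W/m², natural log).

ΔF = 5.35 × ln(3.57) = 5.35 × 1.27257 = 6.8082 W/m².

ΔF = 6.81 W/m²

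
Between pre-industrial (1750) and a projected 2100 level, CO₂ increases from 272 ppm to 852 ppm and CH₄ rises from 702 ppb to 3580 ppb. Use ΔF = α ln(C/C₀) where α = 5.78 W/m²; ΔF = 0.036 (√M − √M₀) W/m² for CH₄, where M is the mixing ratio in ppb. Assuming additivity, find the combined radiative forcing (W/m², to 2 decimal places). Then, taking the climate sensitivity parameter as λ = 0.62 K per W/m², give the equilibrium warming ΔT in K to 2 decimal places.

CO₂: 5.78 × ln(852/272) = 5.78 × ln(3.13235) = 5.78 × 1.14178 = 6.5995 W/m².
CH₄: 0.036 × (√3580 − √702) = 0.036 × (59.8331 − 26.4953) = 0.036 × 33.3378 = 1.2002 W/m².
Total ΔF = 6.5995 + 1.2002 = 7.7997 W/m².
ΔT = λ ΔF = 0.62 × 7.80 = 4.8360 K.

ΔF = 7.80 W/m²; ΔT = 4.84 K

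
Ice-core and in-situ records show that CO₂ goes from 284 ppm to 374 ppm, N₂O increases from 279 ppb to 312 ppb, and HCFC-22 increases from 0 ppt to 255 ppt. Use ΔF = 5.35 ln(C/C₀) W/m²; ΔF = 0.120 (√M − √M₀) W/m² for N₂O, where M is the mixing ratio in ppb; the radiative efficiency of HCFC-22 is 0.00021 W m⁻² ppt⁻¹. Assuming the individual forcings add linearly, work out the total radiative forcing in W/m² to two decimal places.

CO₂: 5.35 × ln(374/284) = 5.35 × ln(1.31690) = 5.35 × 0.27528 = 1.4727 W/m².
N₂O: 0.120 × (√312 − √279) = 0.120 × (17.6635 − 16.7033) = 0.120 × 0.9602 = 0.1152 W/m².
HCFC-22: ΔF = 0.00021 × (255 − 0) = 0.00021 × 255 = 0.0536 W/m².
Total ΔF = 1.4727 + 0.1152 + 0.0536 = 1.6415 W/m².

ΔF = 1.64 W/m²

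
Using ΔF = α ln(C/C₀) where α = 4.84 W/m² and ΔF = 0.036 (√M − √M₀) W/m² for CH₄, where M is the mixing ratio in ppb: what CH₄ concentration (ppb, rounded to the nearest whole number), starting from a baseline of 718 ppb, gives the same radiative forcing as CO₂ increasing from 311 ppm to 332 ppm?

CO₂ forcing: 4.84 × ln(332/311) = 4.84 × 0.065342 = 0.31626 W/m².
Set 0.036(√M − √718) = 0.31626: √M = 0.31626/0.036 + √718 = 8.7850 + 26.7955 = 35.5805.
M = (35.5805)² = 1265.97 ppb.

M ≈ 1266 ppb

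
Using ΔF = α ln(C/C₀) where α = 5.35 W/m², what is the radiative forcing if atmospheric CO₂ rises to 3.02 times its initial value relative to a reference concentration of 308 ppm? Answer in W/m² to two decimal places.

ΔF = 5.35 × ln(3.02) = 5.35 × 1.10526 = 5.9131 W/m².

ΔF = 5.91 W/m²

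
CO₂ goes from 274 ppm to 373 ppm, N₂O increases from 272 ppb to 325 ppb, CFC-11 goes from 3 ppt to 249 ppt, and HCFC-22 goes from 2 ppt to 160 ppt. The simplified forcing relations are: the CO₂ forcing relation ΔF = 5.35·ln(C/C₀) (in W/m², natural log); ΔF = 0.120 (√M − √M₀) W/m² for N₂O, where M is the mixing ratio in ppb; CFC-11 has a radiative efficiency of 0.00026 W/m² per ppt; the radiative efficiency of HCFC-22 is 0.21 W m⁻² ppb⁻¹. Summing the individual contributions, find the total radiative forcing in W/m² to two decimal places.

CO₂: 5.35 × ln(373/274) = 5.35 × ln(1.36131) = 5.35 × 0.30845 = 1.6502 W/m².
N₂O: 0.120 × (√325 − √272) = 0.120 × (18.0278 − 16.4924) = 0.120 × 1.5354 = 0.1842 W/m².
CFC-11: ΔF = 0.00026 × (249 − 3) = 0.00026 × 246 = 0.0640 W/m².
HCFC-22: Δ = 160 − 2 = 158 ppt = 0.158 ppb; ΔF = 0.21 × 0.158 = 0.0332 W/m².
Total ΔF = 1.6502 + 0.1842 + 0.0640 + 0.0332 = 1.9316 W/m².

ΔF = 1.93 W/m²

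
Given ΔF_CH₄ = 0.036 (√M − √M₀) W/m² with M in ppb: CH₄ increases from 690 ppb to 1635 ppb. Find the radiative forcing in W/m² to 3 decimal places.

ΔF = 0.510 W/m²

CH₄: 0.036 × (√1635 − √690) = 0.036 × (40.4351 − 26.2679) = 0.036 × 14.1672 = 0.5100 W/m².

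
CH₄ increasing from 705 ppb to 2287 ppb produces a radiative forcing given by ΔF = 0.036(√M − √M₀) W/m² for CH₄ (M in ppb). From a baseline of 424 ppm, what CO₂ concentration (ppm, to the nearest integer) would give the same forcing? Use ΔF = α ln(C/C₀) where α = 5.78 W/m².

C ≈ 484 ppm

CH₄ forcing: 0.036 × (√2287 − √705) = 0.036 × (47.8226 − 26.5518) = 0.036 × 21.2708 = 0.76575 W/m².
Set 5.78 ln(C/424) = 0.76575: ln(C/424) = 0.76575/5.78 = 0.13248, so C = 424 × e^0.13248 = 424 × 1.14166 = 484.06 ppm.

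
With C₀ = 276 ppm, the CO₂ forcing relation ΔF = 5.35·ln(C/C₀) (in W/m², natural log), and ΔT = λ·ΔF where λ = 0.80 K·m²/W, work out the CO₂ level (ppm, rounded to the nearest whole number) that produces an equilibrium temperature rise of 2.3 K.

Required forcing: ΔF = ΔT/λ = 2.3/0.80 = 2.8750 W/m².
Then ln(C/276) = ΔF/5.35 = 2.8750/5.35 = 0.53738.
So C = 276 × e^0.53738 = 276 × 1.71152 = 472.38 ppm.

C ≈ 472 ppm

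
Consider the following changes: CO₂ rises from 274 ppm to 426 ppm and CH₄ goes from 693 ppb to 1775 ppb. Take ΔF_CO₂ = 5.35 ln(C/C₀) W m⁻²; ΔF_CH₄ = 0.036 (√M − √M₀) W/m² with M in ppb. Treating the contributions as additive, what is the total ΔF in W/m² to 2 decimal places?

ΔF = 2.93 W/m²

CO₂: 5.35 × ln(426/274) = 5.35 × ln(1.55474) = 5.35 × 0.44131 = 2.3610 W/m².
CH₄: 0.036 × (√1775 − √693) = 0.036 × (42.1307 − 26.3249) = 0.036 × 15.8058 = 0.5690 W/m².
Total ΔF = 2.3610 + 0.5690 = 2.9300 W/m².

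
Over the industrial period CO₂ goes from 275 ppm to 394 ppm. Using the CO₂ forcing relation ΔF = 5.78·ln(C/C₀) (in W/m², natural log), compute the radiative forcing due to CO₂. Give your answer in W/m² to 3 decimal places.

ΔF = 2.078 W/m²

CO₂ absorption bands are partially saturated, so forcing scales with the logarithm of the concentration ratio.
CO₂: 5.78 × ln(394/275) = 5.78 × ln(1.43273) = 5.78 × 0.35958 = 2.0784 W/m².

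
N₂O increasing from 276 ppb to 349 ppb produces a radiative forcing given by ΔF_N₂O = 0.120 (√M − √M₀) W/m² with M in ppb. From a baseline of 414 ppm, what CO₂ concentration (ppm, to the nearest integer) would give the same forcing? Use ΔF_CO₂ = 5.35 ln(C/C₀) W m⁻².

C ≈ 434 ppm

N₂O forcing: 0.120 × (√349 − √276) = 0.120 × (18.6815 − 16.6132) = 0.120 × 2.0683 = 0.24820 W/m².
Set 5.35 ln(C/414) = 0.24820: ln(C/414) = 0.24820/5.35 = 0.04639, so C = 414 × e^0.04639 = 414 × 1.04748 = 433.66 ppm.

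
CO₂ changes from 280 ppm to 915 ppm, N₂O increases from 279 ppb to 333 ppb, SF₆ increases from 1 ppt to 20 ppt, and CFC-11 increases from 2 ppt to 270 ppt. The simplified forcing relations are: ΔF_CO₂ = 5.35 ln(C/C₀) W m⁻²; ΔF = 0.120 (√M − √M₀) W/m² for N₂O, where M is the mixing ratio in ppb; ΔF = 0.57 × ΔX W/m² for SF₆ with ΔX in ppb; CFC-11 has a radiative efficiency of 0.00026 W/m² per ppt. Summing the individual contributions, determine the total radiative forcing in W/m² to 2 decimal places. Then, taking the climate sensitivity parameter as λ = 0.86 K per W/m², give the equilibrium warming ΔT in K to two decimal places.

CO₂: 5.35 × ln(915/280) = 5.35 × ln(3.26786) = 5.35 × 1.18414 = 6.3351 W/m².
N₂O: 0.120 × (√333 − √279) = 0.120 × (18.2483 − 16.7033) = 0.120 × 1.5450 = 0.1854 W/m².
SF₆: Δ = 20 − 1 = 19 ppt = 0.019 ppb; ΔF = 0.57 × 0.019 = 0.0108 W/m².
CFC-11: ΔF = 0.00026 × (270 − 2) = 0.00026 × 268 = 0.0697 W/m².
Total ΔF = 6.3351 + 0.1854 + 0.0108 + 0.0697 = 6.6010 W/m².
ΔT = λ ΔF = 0.86 × 6.60 = 5.6760 K.

ΔF = 6.60 W/m²; ΔT = 5.68 K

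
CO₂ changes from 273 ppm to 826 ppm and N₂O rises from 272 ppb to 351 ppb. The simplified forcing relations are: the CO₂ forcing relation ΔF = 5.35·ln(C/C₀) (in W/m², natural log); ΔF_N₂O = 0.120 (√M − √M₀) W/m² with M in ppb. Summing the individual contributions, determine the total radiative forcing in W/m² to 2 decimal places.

CO₂: 5.35 × ln(826/273) = 5.35 × ln(3.02564) = 5.35 × 1.10712 = 5.9231 W/m².
N₂O: 0.120 × (√351 − √272) = 0.120 × (18.7350 − 16.4924) = 0.120 × 2.2426 = 0.2691 W/m².
Total ΔF = 5.9231 + 0.2691 = 6.1922 W/m².

ΔF = 6.19 W/m²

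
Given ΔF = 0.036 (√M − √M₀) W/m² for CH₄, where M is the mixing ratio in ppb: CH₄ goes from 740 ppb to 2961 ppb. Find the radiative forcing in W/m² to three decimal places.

ΔF = 0.980 W/m²

CH₄: 0.036 × (√2961 − √740) = 0.036 × (54.4151 − 27.2029) = 0.036 × 27.2122 = 0.9796 W/m².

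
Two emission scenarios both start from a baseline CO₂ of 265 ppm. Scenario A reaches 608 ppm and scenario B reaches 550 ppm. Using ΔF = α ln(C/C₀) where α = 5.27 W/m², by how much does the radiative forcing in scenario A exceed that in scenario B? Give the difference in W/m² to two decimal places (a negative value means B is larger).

ΔF_A − ΔF_B = 0.53 W/m²

ΔF_A = 5.27 ln(608/265) = 5.27 × 0.83045 = 4.3765 W/m².
ΔF_B = 5.27 ln(550/265) = 5.27 × 0.73019 = 3.8481 W/m².
Difference: 4.3765 − 3.8481 = 0.5284 W/m².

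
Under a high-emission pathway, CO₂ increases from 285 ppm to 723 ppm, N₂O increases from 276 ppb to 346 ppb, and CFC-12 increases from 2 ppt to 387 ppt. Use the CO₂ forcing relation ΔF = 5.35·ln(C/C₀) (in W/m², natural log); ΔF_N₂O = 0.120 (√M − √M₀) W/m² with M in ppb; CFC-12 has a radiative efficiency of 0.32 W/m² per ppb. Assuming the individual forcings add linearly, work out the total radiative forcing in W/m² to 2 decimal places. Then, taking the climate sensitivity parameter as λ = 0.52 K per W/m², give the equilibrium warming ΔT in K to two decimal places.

ΔF = 5.34 W/m²; ΔT = 2.78 K

CO₂: 5.35 × ln(723/285) = 5.35 × ln(2.53684) = 5.35 × 0.93092 = 4.9804 W/m².
N₂O: 0.120 × (√346 − √276) = 0.120 × (18.6011 − 16.6132) = 0.120 × 1.9879 = 0.2385 W/m².
CFC-12: Δ = 387 − 2 = 385 ppt = 0.385 ppb; ΔF = 0.32 × 0.385 = 0.1232 W/m².
Total ΔF = 4.9804 + 0.2385 + 0.1232 = 5.3421 W/m².
ΔT = λ ΔF = 0.52 × 5.34 = 2.7768 K.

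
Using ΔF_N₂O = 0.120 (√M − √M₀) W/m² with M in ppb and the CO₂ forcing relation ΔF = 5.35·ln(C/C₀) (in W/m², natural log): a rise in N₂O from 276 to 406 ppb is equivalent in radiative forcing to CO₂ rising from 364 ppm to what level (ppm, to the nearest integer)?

N₂O forcing: 0.120 × (√406 − √276) = 0.120 × (20.1494 − 16.6132) = 0.120 × 3.5362 = 0.42434 W/m².
Set 5.35 ln(C/364) = 0.42434: ln(C/364) = 0.42434/5.35 = 0.07932, so C = 364 × e^0.07932 = 364 × 1.08255 = 394.05 ppm.

C ≈ 394 ppm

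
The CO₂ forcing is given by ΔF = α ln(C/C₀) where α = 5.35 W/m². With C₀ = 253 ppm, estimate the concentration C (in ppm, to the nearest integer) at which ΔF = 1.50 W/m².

C ≈ 335 ppm

Set 5.35 ln(C/253) = 1.50, so ln(C/253) = 1.50/5.35 = 0.28037.
Then C/253 = e^0.28037 = 1.32362, giving C = 253 × 1.32362 = 334.88 ppm.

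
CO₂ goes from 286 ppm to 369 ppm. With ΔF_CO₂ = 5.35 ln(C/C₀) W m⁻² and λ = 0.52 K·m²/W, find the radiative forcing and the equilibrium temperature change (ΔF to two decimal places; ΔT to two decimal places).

CO₂: 5.35 × ln(369/286) = 5.35 × ln(1.29021) = 5.35 × 0.25480 = 1.3632 W/m².
ΔT = λ ΔF = 0.52 × 1.36 = 0.7072 K.

ΔF = 1.36 W/m²; ΔT = 0.71 K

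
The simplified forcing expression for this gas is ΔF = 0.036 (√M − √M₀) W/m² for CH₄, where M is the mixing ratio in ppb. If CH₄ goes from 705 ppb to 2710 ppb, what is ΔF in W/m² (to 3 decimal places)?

ΔF = 0.918 W/m²

CH₄: 0.036 × (√2710 − √705) = 0.036 × (52.0577 − 26.5518) = 0.036 × 25.5059 = 0.9182 W/m².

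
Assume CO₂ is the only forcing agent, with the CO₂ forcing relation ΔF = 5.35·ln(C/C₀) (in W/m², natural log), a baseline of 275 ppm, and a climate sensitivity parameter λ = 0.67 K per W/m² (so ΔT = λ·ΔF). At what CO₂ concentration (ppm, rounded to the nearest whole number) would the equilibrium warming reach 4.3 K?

C ≈ 913 ppm

Required forcing: ΔF = ΔT/λ = 4.3/0.67 = 6.4179 W/m².
Then ln(C/275) = ΔF/5.35 = 6.4179/5.35 = 1.19961.
So C = 275 × e^1.19961 = 275 × 3.31882 = 912.68 ppm.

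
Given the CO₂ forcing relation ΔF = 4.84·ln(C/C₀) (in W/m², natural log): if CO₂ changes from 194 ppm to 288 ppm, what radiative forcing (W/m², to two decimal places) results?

ΔF = 1.91 W/m²

CO₂: 4.84 × ln(288/194) = 4.84 × ln(1.48454) = 4.84 × 0.39510 = 1.9123 W/m².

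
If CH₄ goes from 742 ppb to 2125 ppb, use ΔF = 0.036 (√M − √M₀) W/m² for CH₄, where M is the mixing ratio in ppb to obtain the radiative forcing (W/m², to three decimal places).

ΔF = 0.679 W/m²

CH₄: 0.036 × (√2125 − √742) = 0.036 × (46.0977 − 27.2397) = 0.036 × 18.8580 = 0.6789 W/m².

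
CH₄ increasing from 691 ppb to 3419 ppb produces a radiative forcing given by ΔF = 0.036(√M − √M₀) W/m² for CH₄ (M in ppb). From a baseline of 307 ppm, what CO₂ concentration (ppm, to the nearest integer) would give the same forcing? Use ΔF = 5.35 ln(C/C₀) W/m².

CH₄ forcing: 0.036 × (√3419 − √691) = 0.036 × (58.4722 − 26.2869) = 0.036 × 32.1853 = 1.15867 W/m².
Set 5.35 ln(C/307) = 1.15867: ln(C/307) = 1.15867/5.35 = 0.21657, so C = 307 × e^0.21657 = 307 × 1.24181 = 381.24 ppm.

C ≈ 381 ppm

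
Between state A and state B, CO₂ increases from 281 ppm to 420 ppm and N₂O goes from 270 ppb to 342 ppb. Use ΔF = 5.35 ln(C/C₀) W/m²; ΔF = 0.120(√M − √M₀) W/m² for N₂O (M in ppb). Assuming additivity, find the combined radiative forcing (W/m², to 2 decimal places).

CO₂: 5.35 × ln(420/281) = 5.35 × ln(1.49466) = 5.35 × 0.40190 = 2.1502 W/m².
N₂O: 0.120 × (√342 − √270) = 0.120 × (18.4932 − 16.4317) = 0.120 × 2.0615 = 0.2474 W/m².
Total ΔF = 2.1502 + 0.2474 = 2.3976 W/m².

ΔF = 2.40 W/m²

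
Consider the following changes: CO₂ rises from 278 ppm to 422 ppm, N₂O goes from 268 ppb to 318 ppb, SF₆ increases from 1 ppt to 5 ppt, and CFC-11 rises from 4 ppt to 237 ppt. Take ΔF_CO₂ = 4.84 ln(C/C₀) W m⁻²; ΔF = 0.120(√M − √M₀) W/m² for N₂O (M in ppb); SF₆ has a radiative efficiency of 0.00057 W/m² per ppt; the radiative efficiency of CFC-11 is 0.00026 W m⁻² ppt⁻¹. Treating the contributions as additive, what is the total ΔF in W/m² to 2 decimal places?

ΔF = 2.26 W/m²

CO₂: 4.84 × ln(422/278) = 4.84 × ln(1.51799) = 4.84 × 0.41739 = 2.0202 W/m².
N₂O: 0.120 × (√318 − √268) = 0.120 × (17.8326 − 16.3707) = 0.120 × 1.4619 = 0.1754 W/m².
SF₆: ΔF = 0.00057 × (5 − 1) = 0.00057 × 4 = 0.0023 W/m².
CFC-11: ΔF = 0.00026 × (237 − 4) = 0.00026 × 233 = 0.0606 W/m².
Total ΔF = 2.0202 + 0.1754 + 0.0023 + 0.0606 = 2.2585 W/m².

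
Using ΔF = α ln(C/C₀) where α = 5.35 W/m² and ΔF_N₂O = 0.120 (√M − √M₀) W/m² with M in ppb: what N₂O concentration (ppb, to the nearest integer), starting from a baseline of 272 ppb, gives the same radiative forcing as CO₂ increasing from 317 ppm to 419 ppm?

CO₂ forcing: 5.35 × ln(419/317) = 5.35 × 0.278969 = 1.49248 W/m².
Set 0.120(√M − √272) = 1.49248: √M = 1.49248/0.120 + √272 = 12.4373 + 16.4924 = 28.9297.
M = (28.9297)² = 836.93 ppb.

M ≈ 837 ppb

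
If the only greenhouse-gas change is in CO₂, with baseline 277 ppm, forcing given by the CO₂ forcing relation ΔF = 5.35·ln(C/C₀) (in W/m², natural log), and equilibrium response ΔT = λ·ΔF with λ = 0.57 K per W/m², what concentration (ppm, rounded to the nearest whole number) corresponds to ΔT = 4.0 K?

C ≈ 1028 ppm

Required forcing: ΔF = ΔT/λ = 4.0/0.57 = 7.0175 W/m².
Then ln(C/277) = ΔF/5.35 = 7.0175/5.35 = 1.31168.
So C = 277 × e^1.31168 = 277 × 3.71241 = 1028.34 ppm.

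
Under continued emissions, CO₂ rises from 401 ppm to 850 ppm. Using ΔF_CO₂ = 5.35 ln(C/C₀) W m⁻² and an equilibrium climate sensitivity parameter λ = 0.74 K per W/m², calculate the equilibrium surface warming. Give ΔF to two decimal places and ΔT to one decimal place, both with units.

ΔF = 4.02 W/m²; ΔT = 3.0 K

CO₂: 5.35 × ln(850/401) = 5.35 × ln(2.11970) = 5.35 × 0.75127 = 4.0193 W/m².
ΔT = λ ΔF = 0.74 × 4.02 = 2.9748 K.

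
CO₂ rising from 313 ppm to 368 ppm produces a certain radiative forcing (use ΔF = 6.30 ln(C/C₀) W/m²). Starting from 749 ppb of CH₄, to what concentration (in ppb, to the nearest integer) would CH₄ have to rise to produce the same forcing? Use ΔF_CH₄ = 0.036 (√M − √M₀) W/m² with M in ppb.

CO₂ forcing: 6.30 × ln(368/313) = 6.30 × 0.161880 = 1.01984 W/m².
Set 0.036(√M − √749) = 1.01984: √M = 1.01984/0.036 + √749 = 28.3289 + 27.3679 = 55.6968.
M = (55.6968)² = 3102.13 ppb.

M ≈ 3102 ppb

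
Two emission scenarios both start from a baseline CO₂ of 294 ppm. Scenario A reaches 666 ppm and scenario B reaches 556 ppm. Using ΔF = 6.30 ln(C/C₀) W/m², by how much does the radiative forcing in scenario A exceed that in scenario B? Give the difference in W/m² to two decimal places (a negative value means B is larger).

ΔF_A − ΔF_B = 1.14 W/m²

ΔF_A = 6.30 ln(666/294) = 6.30 × 0.81771 = 5.1516 W/m².
ΔF_B = 6.30 ln(556/294) = 6.30 × 0.63719 = 4.0143 W/m².
Difference: 5.1516 − 4.0143 = 1.1373 W/m².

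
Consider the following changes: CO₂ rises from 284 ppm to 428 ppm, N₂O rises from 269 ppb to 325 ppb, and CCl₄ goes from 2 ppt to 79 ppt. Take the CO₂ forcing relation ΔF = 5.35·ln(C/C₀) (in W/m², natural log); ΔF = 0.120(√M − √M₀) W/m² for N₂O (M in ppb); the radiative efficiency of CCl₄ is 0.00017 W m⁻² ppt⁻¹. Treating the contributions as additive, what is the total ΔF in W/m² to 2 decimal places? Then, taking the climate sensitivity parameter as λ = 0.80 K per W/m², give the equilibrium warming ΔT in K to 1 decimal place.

ΔF = 2.40 W/m²; ΔT = 1.9 K

CO₂: 5.35 × ln(428/284) = 5.35 × ln(1.50704) = 5.35 × 0.41015 = 2.1943 W/m².
N₂O: 0.120 × (√325 − √269) = 0.120 × (18.0278 − 16.4012) = 0.120 × 1.6266 = 0.1952 W/m².
CCl₄: ΔF = 0.00017 × (79 − 2) = 0.00017 × 77 = 0.0131 W/m².
Total ΔF = 2.1943 + 0.1952 + 0.0131 = 2.4026 W/m².
ΔT = λ ΔF = 0.80 × 2.40 = 1.9200 K.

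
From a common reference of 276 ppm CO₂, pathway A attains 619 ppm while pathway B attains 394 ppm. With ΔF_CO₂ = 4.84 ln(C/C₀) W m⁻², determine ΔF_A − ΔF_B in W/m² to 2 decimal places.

ΔF_A − ΔF_B = 2.19 W/m²

ΔF_A = 4.84 ln(619/276) = 4.84 × 0.80770 = 3.9093 W/m².
ΔF_B = 4.84 ln(394/276) = 4.84 × 0.35595 = 1.7228 W/m².
Difference: 3.9093 − 1.7228 = 2.1865 W/m².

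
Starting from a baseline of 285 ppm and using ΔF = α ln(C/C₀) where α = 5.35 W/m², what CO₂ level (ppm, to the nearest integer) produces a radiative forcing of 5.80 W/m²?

Set 5.35 ln(C/285) = 5.80, so ln(C/285) = 5.80/5.35 = 1.08411.
Then C/285 = e^1.08411 = 2.95681, giving C = 285 × 2.95681 = 842.69 ppm.

C ≈ 843 ppm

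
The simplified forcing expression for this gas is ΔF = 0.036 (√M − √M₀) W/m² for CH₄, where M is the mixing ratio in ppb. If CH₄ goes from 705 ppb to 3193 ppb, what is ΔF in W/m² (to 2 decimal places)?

CH₄: 0.036 × (√3193 − √705) = 0.036 × (56.5066 − 26.5518) = 0.036 × 29.9548 = 1.0784 W/m².

ΔF = 1.08 W/m²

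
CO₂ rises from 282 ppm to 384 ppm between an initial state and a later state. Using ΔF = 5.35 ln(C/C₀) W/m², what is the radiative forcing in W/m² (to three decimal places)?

CO₂ absorption bands are partially saturated, so forcing scales with the logarithm of the concentration ratio.
CO₂: 5.35 × ln(384/282) = 5.35 × ln(1.36170) = 5.35 × 0.30873 = 1.6517 W/m².

ΔF = 1.652 W/m²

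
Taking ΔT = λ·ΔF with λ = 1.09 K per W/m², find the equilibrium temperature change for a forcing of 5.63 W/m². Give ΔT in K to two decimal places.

ΔT = λ ΔF = 1.09 × 5.63 = 6.1367 K.

ΔT = 6.14 K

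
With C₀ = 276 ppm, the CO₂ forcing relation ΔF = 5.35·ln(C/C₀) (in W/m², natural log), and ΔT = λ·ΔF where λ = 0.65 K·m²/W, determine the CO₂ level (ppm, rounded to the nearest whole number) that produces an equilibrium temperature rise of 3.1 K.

Required forcing: ΔF = ΔT/λ = 3.1/0.65 = 4.7692 W/m².
Then ln(C/276) = ΔF/5.35 = 4.7692/5.35 = 0.89144.
So C = 276 × e^0.89144 = 276 × 2.43864 = 673.06 ppm.

C ≈ 673 ppm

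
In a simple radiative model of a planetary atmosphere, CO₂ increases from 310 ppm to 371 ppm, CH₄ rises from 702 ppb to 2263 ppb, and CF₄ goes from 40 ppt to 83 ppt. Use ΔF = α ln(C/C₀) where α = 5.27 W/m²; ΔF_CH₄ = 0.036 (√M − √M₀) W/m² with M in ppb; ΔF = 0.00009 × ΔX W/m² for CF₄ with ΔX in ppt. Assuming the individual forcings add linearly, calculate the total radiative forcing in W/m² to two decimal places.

CO₂: 5.27 × ln(371/310) = 5.27 × ln(1.19677) = 5.27 × 0.17963 = 0.9467 W/m².
CH₄: 0.036 × (√2263 − √702) = 0.036 × (47.5710 − 26.4953) = 0.036 × 21.0757 = 0.7587 W/m².
CF₄: ΔF = 0.00009 × (83 − 40) = 0.00009 × 43 = 0.0039 W/m².
Total ΔF = 0.9467 + 0.7587 + 0.0039 = 1.7093 W/m².

ΔF = 1.71 W/m²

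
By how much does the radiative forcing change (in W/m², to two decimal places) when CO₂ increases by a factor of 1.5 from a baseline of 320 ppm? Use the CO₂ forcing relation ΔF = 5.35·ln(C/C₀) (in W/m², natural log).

ΔF = 2.17 W/m²

ΔF = 5.35 × ln(1.5) = 5.35 × 0.40547 = 2.1693 W/m².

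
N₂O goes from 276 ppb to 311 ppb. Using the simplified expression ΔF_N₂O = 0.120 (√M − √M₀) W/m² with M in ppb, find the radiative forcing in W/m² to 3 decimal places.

N₂O: 0.120 × (√311 − √276) = 0.120 × (17.6352 − 16.6132) = 0.120 × 1.0220 = 0.1226 W/m².

ΔF = 0.123 W/m²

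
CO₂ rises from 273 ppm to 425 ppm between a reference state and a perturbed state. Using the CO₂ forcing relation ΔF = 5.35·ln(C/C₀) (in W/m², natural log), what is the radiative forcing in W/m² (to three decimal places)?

ΔF = 2.368 W/m²

CO₂ absorption bands are partially saturated, so forcing scales with the logarithm of the concentration ratio.
CO₂: 5.35 × ln(425/273) = 5.35 × ln(1.55678) = 5.35 × 0.44262 = 2.3680 W/m².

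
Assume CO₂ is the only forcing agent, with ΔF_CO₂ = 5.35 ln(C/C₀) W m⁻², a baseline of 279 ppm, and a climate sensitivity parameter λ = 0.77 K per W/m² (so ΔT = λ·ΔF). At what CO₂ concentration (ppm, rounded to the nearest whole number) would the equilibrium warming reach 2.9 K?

Required forcing: ΔF = ΔT/λ = 2.9/0.77 = 3.7662 W/m².
Then ln(C/279) = ΔF/5.35 = 3.7662/5.35 = 0.70396.
So C = 279 × e^0.70396 = 279 × 2.02174 = 564.07 ppm.

C ≈ 564 ppm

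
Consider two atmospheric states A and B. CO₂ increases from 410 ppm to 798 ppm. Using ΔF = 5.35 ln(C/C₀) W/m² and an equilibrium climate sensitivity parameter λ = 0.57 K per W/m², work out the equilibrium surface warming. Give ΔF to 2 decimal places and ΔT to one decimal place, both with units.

ΔF = 3.56 W/m²; ΔT = 2.0 K

CO₂: 5.35 × ln(798/410) = 5.35 × ln(1.94634) = 5.35 × 0.66595 = 3.5628 W/m².
ΔT = λ ΔF = 0.57 × 3.56 = 2.0292 K.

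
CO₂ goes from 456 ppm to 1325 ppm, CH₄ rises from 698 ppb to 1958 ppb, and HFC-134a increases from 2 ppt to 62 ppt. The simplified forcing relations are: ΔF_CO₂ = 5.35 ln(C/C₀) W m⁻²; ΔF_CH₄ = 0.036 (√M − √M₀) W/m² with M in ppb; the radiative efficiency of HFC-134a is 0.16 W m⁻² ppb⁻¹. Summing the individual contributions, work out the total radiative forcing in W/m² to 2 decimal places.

ΔF = 6.36 W/m²

CO₂: 5.35 × ln(1325/456) = 5.35 × ln(2.90570) = 5.35 × 1.06667 = 5.7067 W/m².
CH₄: 0.036 × (√1958 − √698) = 0.036 × (44.2493 − 26.4197) = 0.036 × 17.8296 = 0.6419 W/m².
HFC-134a: Δ = 62 − 2 = 60 ppt = 0.060 ppb; ΔF = 0.16 × 0.060 = 0.0096 W/m².
Total ΔF = 5.7067 + 0.6419 + 0.0096 = 6.3582 W/m².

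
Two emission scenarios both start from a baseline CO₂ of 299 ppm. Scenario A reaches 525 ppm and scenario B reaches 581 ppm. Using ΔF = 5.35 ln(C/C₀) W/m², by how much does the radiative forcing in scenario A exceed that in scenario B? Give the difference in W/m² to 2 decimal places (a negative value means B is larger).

ΔF_A = 5.35 ln(525/299) = 5.35 × 0.56295 = 3.0118 W/m².
ΔF_B = 5.35 ln(581/299) = 5.35 × 0.66431 = 3.5541 W/m².
Difference: 3.0118 − 3.5541 = -0.5423 W/m².

ΔF_A − ΔF_B = -0.54 W/m²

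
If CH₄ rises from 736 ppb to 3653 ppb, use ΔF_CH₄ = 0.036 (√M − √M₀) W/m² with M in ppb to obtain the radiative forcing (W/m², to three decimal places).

ΔF = 1.199 W/m²

CH₄: 0.036 × (√3653 − √736) = 0.036 × (60.4401 − 27.1293) = 0.036 × 33.3108 = 1.1992 W/m².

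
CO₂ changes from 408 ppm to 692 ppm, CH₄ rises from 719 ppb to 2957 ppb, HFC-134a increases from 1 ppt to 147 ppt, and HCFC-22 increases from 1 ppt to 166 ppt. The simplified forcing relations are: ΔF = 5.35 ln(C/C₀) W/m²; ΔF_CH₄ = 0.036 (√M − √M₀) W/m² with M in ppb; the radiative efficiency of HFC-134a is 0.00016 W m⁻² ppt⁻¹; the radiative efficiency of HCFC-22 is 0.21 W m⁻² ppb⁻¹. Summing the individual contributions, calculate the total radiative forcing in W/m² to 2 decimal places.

ΔF = 3.88 W/m²

CO₂: 5.35 × ln(692/408) = 5.35 × ln(1.69608) = 5.35 × 0.52832 = 2.8265 W/m².
CH₄: 0.036 × (√2957 − √719) = 0.036 × (54.3783 − 26.8142) = 0.036 × 27.5641 = 0.9923 W/m².
HFC-134a: ΔF = 0.00016 × (147 − 1) = 0.00016 × 146 = 0.0234 W/m².
HCFC-22: Δ = 166 − 1 = 165 ppt = 0.165 ppb; ΔF = 0.21 × 0.165 = 0.0347 W/m².
Total ΔF = 2.8265 + 0.9923 + 0.0234 + 0.0347 = 3.8769 W/m².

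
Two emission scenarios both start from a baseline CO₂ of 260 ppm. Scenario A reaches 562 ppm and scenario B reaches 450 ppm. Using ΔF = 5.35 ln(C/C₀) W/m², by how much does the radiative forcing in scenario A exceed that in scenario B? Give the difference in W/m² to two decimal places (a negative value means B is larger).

ΔF_A − ΔF_B = 1.19 W/m²

ΔF_A = 5.35 ln(562/260) = 5.35 × 0.77082 = 4.1239 W/m².
ΔF_B = 5.35 ln(450/260) = 5.35 × 0.54857 = 2.9348 W/m².
Difference: 4.1239 − 2.9348 = 1.1891 W/m².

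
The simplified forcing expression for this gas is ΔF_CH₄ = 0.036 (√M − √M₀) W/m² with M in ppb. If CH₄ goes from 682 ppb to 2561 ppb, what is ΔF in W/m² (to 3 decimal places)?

CH₄: 0.036 × (√2561 − √682) = 0.036 × (50.6063 − 26.1151) = 0.036 × 24.4912 = 0.8817 W/m².

ΔF = 0.882 W/m²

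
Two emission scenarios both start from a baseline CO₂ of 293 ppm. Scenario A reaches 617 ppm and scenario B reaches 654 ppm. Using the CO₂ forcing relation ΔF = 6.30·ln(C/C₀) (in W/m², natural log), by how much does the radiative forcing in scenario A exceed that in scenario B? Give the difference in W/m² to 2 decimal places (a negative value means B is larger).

ΔF_A = 6.30 ln(617/293) = 6.30 × 0.74470 = 4.6916 W/m².
ΔF_B = 6.30 ln(654/293) = 6.30 × 0.80293 = 5.0585 W/m².
Difference: 4.6916 − 5.0585 = -0.3669 W/m².
(Equivalently, ΔF_A − ΔF_B = 6.30 ln(617/654) = 6.30 × -0.05824 = -0.3669 W/m².)

ΔF_A − ΔF_B = -0.37 W/m²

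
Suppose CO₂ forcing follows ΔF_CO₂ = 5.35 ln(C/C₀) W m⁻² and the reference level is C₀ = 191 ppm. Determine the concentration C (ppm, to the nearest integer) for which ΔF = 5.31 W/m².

C ≈ 515 ppm

Set 5.35 ln(C/191) = 5.31, so ln(C/191) = 5.31/5.35 = 0.99252.
Then C/191 = e^0.99252 = 2.69802, giving C = 191 × 2.69802 = 515.32 ppm.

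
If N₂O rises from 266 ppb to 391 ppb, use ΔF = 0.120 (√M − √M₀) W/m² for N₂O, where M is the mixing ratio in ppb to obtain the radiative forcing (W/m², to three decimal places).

N₂O: 0.120 × (√391 − √266) = 0.120 × (19.7737 − 16.3095) = 0.120 × 3.4642 = 0.4157 W/m².

ΔF = 0.416 W/m²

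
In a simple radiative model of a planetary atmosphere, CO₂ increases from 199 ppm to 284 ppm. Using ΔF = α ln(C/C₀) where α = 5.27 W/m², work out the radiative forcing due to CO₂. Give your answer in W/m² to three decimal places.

ΔF = 1.874 W/m²

CO₂: 5.27 × ln(284/199) = 5.27 × ln(1.42714) = 5.27 × 0.35567 = 1.8744 W/m².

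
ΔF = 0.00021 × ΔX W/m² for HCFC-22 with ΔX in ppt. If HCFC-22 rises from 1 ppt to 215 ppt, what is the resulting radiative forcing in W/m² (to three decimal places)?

ΔF = 0.045 W/m²

HCFC-22: ΔF = 0.00021 × (215 − 1) = 0.00021 × 214 = 0.0449 W/m².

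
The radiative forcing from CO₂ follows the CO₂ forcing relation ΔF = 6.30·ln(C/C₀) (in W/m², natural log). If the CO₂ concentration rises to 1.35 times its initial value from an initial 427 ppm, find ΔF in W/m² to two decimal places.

ΔF = 1.89 W/m²

ΔF = 6.30 × ln(1.35) = 6.30 × 0.30010 = 1.8906 W/m².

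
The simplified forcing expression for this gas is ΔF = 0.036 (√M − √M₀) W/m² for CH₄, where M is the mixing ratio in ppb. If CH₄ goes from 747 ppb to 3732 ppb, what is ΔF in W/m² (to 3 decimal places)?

ΔF = 1.215 W/m²

CH₄: 0.036 × (√3732 − √747) = 0.036 × (61.0901 − 27.3313) = 0.036 × 33.7588 = 1.2153 W/m².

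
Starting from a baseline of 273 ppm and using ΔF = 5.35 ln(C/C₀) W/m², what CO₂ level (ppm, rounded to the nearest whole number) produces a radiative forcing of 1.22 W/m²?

C ≈ 343 ppm

Set 5.35 ln(C/273) = 1.22, so ln(C/273) = 1.22/5.35 = 0.22804.
Then C/273 = e^0.22804 = 1.25614, giving C = 273 × 1.25614 = 342.93 ppm.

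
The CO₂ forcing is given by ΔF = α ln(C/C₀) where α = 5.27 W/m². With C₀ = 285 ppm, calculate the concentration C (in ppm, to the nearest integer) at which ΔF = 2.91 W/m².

C ≈ 495 ppm

Set 5.27 ln(C/285) = 2.91, so ln(C/285) = 2.91/5.27 = 0.55218.
Then C/285 = e^0.55218 = 1.73704, giving C = 285 × 1.73704 = 495.06 ppm.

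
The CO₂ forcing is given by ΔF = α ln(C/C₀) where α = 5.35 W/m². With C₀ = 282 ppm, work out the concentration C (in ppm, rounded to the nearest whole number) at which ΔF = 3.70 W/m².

C ≈ 563 ppm

Set 5.35 ln(C/282) = 3.70, so ln(C/282) = 3.70/5.35 = 0.69159.
Then C/282 = e^0.69159 = 1.99689, giving C = 282 × 1.99689 = 563.12 ppm.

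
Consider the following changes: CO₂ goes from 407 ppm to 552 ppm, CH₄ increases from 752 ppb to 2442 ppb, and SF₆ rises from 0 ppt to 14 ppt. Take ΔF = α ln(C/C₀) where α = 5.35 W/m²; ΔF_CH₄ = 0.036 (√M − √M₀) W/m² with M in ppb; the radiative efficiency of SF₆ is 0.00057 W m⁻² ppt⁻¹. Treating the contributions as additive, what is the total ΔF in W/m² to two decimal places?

ΔF = 2.43 W/m²

CO₂: 5.35 × ln(552/407) = 5.35 × ln(1.35627) = 5.35 × 0.30474 = 1.6304 W/m².
CH₄: 0.036 × (√2442 − √752) = 0.036 × (49.4166 − 27.4226) = 0.036 × 21.9940 = 0.7918 W/m².
SF₆: ΔF = 0.00057 × (14 − 0) = 0.00057 × 14 = 0.0080 W/m².
Total ΔF = 1.6304 + 0.7918 + 0.0080 = 2.4302 W/m².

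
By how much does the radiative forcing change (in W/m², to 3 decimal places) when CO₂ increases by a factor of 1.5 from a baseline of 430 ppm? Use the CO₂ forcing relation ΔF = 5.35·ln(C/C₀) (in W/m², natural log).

ΔF = 2.169 W/m²

ΔF = 5.35 × ln(1.5) = 5.35 × 0.40547 = 2.1693 W/m².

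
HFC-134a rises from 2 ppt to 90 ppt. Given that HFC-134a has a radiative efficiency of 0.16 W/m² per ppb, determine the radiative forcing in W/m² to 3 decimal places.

ΔF = 0.014 W/m²

HFC-134a: Δ = 90 − 2 = 88 ppt = 0.088 ppb; ΔF = 0.16 × 0.088 = 0.0141 W/m².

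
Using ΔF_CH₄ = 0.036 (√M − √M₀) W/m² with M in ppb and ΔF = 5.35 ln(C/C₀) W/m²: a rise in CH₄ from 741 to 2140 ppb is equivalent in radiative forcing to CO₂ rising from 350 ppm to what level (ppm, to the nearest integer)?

CH₄ forcing: 0.036 × (√2140 − √741) = 0.036 × (46.2601 − 27.2213) = 0.036 × 19.0388 = 0.68540 W/m².
Set 5.35 ln(C/350) = 0.68540: ln(C/350) = 0.68540/5.35 = 0.12811, so C = 350 × e^0.12811 = 350 × 1.13668 = 397.84 ppm.

C ≈ 398 ppm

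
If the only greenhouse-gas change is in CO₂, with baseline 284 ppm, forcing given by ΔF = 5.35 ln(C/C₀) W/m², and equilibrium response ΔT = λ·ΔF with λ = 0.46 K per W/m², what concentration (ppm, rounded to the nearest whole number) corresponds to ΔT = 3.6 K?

Required forcing: ΔF = ΔT/λ = 3.6/0.46 = 7.8261 W/m².
Then ln(C/284) = ΔF/5.35 = 7.8261/5.35 = 1.46282.
So C = 284 × e^1.46282 = 284 × 4.31812 = 1226.35 ppm.

C ≈ 1226 ppm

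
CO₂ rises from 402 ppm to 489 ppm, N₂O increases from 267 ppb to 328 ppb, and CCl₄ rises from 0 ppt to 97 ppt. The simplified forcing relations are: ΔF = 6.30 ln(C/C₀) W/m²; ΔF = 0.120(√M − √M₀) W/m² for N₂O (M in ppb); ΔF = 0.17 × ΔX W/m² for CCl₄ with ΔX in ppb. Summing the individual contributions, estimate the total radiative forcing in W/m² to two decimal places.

CO₂: 6.30 × ln(489/402) = 6.30 × ln(1.21642) = 6.30 × 0.19591 = 1.2342 W/m².
N₂O: 0.120 × (√328 − √267) = 0.120 × (18.1108 − 16.3401) = 0.120 × 1.7707 = 0.2125 W/m².
CCl₄: Δ = 97 − 0 = 97 ppt = 0.097 ppb; ΔF = 0.17 × 0.097 = 0.0165 W/m².
Total ΔF = 1.2342 + 0.2125 + 0.0165 = 1.4632 W/m².

ΔF = 1.46 W/m²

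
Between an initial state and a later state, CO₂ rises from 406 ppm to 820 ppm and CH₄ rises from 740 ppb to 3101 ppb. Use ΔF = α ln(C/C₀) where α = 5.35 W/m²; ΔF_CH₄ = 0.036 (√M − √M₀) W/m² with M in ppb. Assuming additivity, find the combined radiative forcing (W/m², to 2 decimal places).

ΔF = 4.79 W/m²

CO₂: 5.35 × ln(820/406) = 5.35 × ln(2.01970) = 5.35 × 0.70295 = 3.7608 W/m².
CH₄: 0.036 × (√3101 − √740) = 0.036 × (55.6866 − 27.2029) = 0.036 × 28.4837 = 1.0254 W/m².
Total ΔF = 3.7608 + 1.0254 = 4.7862 W/m².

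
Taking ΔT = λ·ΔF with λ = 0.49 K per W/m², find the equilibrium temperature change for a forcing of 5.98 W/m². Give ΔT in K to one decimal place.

ΔT = 2.9 K

ΔT = λ ΔF = 0.49 × 5.98 = 2.9302 K.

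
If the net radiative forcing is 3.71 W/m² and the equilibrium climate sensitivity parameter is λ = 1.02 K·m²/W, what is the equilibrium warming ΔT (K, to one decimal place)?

ΔT = 3.8 K

ΔT = λ ΔF = 1.02 × 3.71 = 3.7842 K.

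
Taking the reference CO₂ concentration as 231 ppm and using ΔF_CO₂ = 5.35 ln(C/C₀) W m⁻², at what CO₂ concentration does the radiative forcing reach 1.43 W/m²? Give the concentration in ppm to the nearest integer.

Set 5.35 ln(C/231) = 1.43, so ln(C/231) = 1.43/5.35 = 0.26729.
Then C/231 = e^0.26729 = 1.30642, giving C = 231 × 1.30642 = 301.78 ppm.

C ≈ 302 ppm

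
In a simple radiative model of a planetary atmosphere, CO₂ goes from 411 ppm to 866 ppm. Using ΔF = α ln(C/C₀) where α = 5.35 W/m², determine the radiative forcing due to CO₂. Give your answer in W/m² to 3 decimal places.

ΔF = 3.987 W/m²

CO₂: 5.35 × ln(866/411) = 5.35 × ln(2.10706) = 5.35 × 0.74529 = 3.9873 W/m².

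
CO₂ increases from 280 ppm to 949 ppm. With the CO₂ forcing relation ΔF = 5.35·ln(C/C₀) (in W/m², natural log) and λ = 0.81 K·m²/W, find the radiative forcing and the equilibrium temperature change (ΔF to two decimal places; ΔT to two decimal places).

CO₂: 5.35 × ln(949/280) = 5.35 × ln(3.38929) = 5.35 × 1.22062 = 6.5303 W/m².
ΔT = λ ΔF = 0.81 × 6.53 = 5.2893 K.

ΔF = 6.53 W/m²; ΔT = 5.29 K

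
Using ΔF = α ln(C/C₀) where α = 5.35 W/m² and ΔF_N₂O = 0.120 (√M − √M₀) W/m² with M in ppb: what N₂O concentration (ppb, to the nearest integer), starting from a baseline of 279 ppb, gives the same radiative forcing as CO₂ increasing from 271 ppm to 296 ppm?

M ≈ 426 ppb

CO₂ forcing: 5.35 × ln(296/271) = 5.35 × 0.088241 = 0.47209 W/m².
Set 0.120(√M − √279) = 0.47209: √M = 0.47209/0.120 + √279 = 3.9341 + 16.7033 = 20.6374.
M = (20.6374)² = 425.90 ppb.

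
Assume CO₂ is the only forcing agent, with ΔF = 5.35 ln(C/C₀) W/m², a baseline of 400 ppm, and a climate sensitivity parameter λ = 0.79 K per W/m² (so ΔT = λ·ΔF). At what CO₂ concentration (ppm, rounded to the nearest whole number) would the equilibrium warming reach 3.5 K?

Required forcing: ΔF = ΔT/λ = 3.5/0.79 = 4.4304 W/m².
Then ln(C/400) = ΔF/5.35 = 4.4304/5.35 = 0.82811.
So C = 400 × e^0.82811 = 400 × 2.28899 = 915.60 ppm.

C ≈ 916 ppm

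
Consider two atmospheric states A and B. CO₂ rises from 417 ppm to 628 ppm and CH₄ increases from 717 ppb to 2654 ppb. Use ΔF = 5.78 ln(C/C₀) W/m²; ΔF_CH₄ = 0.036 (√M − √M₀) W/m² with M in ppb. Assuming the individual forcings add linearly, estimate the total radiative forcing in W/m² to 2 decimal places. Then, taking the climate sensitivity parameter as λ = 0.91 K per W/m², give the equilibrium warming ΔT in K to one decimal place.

ΔF = 3.26 W/m²; ΔT = 3.0 K

CO₂: 5.78 × ln(628/417) = 5.78 × ln(1.50600) = 5.78 × 0.40946 = 2.3667 W/m².
CH₄: 0.036 × (√2654 − √717) = 0.036 × (51.5170 − 26.7769) = 0.036 × 24.7401 = 0.8906 W/m².
Total ΔF = 2.3667 + 0.8906 = 3.2573 W/m².
ΔT = λ ΔF = 0.91 × 3.26 = 2.9666 K.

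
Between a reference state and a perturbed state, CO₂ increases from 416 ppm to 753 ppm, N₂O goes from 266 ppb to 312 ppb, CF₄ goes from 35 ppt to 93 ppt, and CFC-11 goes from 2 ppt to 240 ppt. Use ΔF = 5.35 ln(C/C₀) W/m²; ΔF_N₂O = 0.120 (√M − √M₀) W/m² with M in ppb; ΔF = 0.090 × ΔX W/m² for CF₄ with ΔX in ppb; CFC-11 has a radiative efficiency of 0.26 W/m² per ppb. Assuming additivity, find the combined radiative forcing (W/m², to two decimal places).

ΔF = 3.40 W/m²

CO₂: 5.35 × ln(753/416) = 5.35 × ln(1.81010) = 5.35 × 0.59338 = 3.1746 W/m².
N₂O: 0.120 × (√312 − √266) = 0.120 × (17.6635 − 16.3095) = 0.120 × 1.3540 = 0.1625 W/m².
CF₄: Δ = 93 − 35 = 58 ppt = 0.058 ppb; ΔF = 0.090 × 0.058 = 0.0052 W/m².
CFC-11: Δ = 240 − 2 = 238 ppt = 0.238 ppb; ΔF = 0.26 × 0.238 = 0.0619 W/m².
Total ΔF = 3.1746 + 0.1625 + 0.0052 + 0.0619 = 3.4042 W/m².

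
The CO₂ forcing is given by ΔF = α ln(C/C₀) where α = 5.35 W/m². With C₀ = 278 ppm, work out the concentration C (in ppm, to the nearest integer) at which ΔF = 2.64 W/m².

C ≈ 455 ppm

Set 5.35 ln(C/278) = 2.64, so ln(C/278) = 2.64/5.35 = 0.49346.
Then C/278 = e^0.49346 = 1.63797, giving C = 278 × 1.63797 = 455.36 ppm.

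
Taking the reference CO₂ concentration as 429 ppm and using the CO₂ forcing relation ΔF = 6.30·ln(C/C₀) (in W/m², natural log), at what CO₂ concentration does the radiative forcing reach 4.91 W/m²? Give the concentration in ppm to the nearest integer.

C ≈ 935 ppm

Set 6.30 ln(C/429) = 4.91, so ln(C/429) = 4.91/6.30 = 0.77937.
Then C/429 = e^0.77937 = 2.18010, giving C = 429 × 2.18010 = 935.26 ppm.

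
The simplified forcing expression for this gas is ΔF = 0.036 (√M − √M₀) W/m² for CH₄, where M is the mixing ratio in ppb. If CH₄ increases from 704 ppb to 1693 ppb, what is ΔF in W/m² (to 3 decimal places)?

CH₄: 0.036 × (√1693 − √704) = 0.036 × (41.1461 − 26.5330) = 0.036 × 14.6131 = 0.5261 W/m².

ΔF = 0.526 W/m²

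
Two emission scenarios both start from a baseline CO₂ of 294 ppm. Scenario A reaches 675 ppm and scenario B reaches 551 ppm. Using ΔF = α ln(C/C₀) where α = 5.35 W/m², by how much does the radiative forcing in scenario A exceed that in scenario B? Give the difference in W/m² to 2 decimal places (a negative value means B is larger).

ΔF_A = 5.35 ln(675/294) = 5.35 × 0.83113 = 4.4465 W/m².
ΔF_B = 5.35 ln(551/294) = 5.35 × 0.62816 = 3.3607 W/m².
Difference: 4.4465 − 3.3607 = 1.0858 W/m².

ΔF_A − ΔF_B = 1.09 W/m²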